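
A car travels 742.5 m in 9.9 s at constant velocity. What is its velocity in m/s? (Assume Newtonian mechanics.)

v = d / t = 742.5 / 9.9 = 75.0 m/s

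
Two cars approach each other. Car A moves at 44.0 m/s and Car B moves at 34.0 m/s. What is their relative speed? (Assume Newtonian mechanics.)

v_rel = v_A + v_B = 44.0 + 34.0 = 78.0 m/s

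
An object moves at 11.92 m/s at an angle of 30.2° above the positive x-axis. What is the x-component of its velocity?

vₓ = v cos(θ) = 11.92 × cos(30.2°) = 10.3 m/s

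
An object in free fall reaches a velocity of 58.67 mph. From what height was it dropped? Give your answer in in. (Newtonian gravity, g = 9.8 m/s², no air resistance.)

v = 58.67 mph × 0.44704 = 26.2278 m/s
h = v² / (2g) = 26.2278² / (2 × 9.8) = 35.0968 m
h = 35.0968 m / 0.0254 = 1382 in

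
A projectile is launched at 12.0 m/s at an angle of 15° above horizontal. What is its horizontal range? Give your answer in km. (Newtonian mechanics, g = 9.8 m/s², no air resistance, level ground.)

R = v₀² × sin(2θ) / g = 12.0² × sin(2 × 15°) / 9.8 = 144.0 × 0.5 / 9.8 = 7.34694 m
R = 7.34694 m / 1000.0 = 0.007347 km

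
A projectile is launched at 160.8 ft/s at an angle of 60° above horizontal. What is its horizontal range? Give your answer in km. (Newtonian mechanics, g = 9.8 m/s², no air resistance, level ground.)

v₀ = 160.8 ft/s × 0.3048 = 49.0118 m/s
R = v₀² × sin(2θ) / g = 49.0118² × sin(2 × 60°) / 9.8 = 2402.16 × 0.866025 / 9.8 = 212.279 m
R = 212.279 m / 1000.0 = 0.2123 km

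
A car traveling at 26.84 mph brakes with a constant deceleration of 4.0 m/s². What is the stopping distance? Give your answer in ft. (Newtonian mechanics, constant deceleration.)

v₀ = 26.84 mph × 0.44704 = 11.9986 m/s
d = v₀² / (2a) = 11.9986² / (2 × 4.0) = 143.966 / 8.0 = 17.9958 m
d = 17.9958 m / 0.3048 = 59.04 ft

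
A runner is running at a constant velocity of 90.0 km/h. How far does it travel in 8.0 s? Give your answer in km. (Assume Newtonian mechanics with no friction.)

v = 90.0 km/h × 0.2777777777777778 = 25.0 m/s
d = v × t = 25.0 × 8.0 = 200.0 m
d = 200.0 m / 1000.0 = 0.2 km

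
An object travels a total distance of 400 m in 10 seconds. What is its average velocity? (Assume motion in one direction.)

v_avg = Δd / Δt = 400 / 10 = 40.0 m/s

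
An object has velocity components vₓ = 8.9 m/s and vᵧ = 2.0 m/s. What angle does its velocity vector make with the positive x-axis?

θ = arctan(vᵧ/vₓ) = arctan(2.0/8.9) = 12.67°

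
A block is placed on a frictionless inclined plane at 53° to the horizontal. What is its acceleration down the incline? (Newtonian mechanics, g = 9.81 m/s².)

a = g sin(θ) = 9.81 × sin(53°) = 9.81 × 0.7986 = 7.83 m/s²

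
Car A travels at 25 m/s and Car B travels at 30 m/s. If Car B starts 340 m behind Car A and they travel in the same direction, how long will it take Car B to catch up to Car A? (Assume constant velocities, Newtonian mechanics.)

Relative speed: v_rel = 30 - 25 = 5 m/s
Time to catch: t = d₀/v_rel = 340/5 = 68.0 s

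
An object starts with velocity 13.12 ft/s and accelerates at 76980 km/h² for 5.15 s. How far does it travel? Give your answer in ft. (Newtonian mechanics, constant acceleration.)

v₀ = 13.12 ft/s × 0.3048 = 3.99898 m/s
a = 76980 km/h² × 7.716049382716049e-05 = 5.93981 m/s²
d = v₀ × t + ½ × a × t² = 3.99898 × 5.15 + 0.5 × 5.93981 × 5.15² = 99.3641 m
d = 99.3641 m / 0.3048 = 326.0 ft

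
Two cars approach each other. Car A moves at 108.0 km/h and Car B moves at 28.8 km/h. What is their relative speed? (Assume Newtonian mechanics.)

v_rel = v_A + v_B = 108.0 + 28.8 = 136.8 km/h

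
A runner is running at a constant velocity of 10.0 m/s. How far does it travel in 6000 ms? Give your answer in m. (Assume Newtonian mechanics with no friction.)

t = 6000 ms × 0.001 = 6.0 s
d = v × t = 10.0 × 6.0 = 60.0 m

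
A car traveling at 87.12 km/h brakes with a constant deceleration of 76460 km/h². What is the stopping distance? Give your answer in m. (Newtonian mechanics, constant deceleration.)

v₀ = 87.12 km/h × 0.2777777777777778 = 24.2 m/s
a = 76460 km/h² × 7.716049382716049e-05 = 5.89969 m/s²
d = v₀² / (2a) = 24.2² / (2 × 5.89969) = 585.64 / 11.7994 = 49.63 m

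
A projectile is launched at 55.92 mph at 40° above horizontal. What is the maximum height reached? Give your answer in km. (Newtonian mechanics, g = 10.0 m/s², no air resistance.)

v₀ = 55.92 mph × 0.44704 = 24.9985 m/s
H = v₀² × sin²(θ) / (2g) = 24.9985² × sin(40°)² / (2 × 10.0) = 624.925 × 0.413176 / 20.0 = 12.9102 m
H = 12.9102 m / 1000.0 = 0.01291 km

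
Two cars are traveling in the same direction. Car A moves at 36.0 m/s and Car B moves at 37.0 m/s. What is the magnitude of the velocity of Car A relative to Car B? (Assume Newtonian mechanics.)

v_rel = |v_A - v_B| = |36.0 - 37.0| = 1.0 m/s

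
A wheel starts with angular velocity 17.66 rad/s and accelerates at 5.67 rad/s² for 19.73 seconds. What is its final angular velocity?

ω = ω₀ + αt = 17.66 + 5.67 × 19.73 = 129.53 rad/s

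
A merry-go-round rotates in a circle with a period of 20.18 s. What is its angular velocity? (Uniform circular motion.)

ω = 2π/T = 2π/20.18 = 0.3114 rad/s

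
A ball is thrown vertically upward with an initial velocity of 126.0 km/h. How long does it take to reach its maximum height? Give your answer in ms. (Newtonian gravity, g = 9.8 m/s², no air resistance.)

v₀ = 126.0 km/h × 0.2777777777777778 = 35.0 m/s
t_up = v₀ / g = 35.0 / 9.8 = 3.57143 s
t_up = 3.57143 s / 0.001 = 3571 ms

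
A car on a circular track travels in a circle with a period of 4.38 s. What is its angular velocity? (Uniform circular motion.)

ω = 2π/T = 2π/4.38 = 1.4345 rad/s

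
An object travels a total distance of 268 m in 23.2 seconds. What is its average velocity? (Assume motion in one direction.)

v_avg = Δd / Δt = 268 / 23.2 = 11.55 m/s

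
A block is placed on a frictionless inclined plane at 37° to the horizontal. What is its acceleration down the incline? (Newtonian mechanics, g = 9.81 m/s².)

a = g sin(θ) = 9.81 × sin(37°) = 9.81 × 0.6018 = 5.9 m/s²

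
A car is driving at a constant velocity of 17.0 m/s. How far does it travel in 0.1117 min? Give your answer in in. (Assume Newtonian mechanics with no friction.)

t = 0.1117 min × 60.0 = 6.702 s
d = v × t = 17.0 × 6.702 = 113.934 m
d = 113.934 m / 0.0254 = 4486 in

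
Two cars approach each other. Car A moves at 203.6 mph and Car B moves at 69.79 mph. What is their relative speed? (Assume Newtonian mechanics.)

v_rel = v_A + v_B = 203.6 + 69.79 = 273.39 mph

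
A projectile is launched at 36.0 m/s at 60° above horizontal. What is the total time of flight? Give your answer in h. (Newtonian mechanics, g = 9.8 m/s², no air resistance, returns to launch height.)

T = 2 × v₀ × sin(θ) / g = 2 × 36.0 × sin(60°) / 9.8 = 2 × 36.0 × 0.866025 / 9.8 = 6.36263 s
T = 6.36263 s / 3600.0 = 0.001767 h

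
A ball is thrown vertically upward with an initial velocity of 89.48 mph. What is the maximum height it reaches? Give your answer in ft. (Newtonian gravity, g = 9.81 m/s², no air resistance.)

v₀ = 89.48 mph × 0.44704 = 40.0011 m/s
h_max = v₀² / (2g) = 40.0011² / (2 × 9.81) = 1600.09 / 19.62 = 81.554 m
h_max = 81.554 m / 0.3048 = 267.6 ft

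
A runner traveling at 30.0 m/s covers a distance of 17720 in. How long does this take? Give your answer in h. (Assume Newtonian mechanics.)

d = 17720 in × 0.0254 = 450.088 m
t = d / v = 450.088 / 30.0 = 15.0029 s
t = 15.0029 s / 3600.0 = 0.004167 h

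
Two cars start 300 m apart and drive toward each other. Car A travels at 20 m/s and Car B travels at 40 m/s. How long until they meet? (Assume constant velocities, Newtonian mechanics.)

Combined speed: v_combined = 20 + 40 = 60 m/s
Time to meet: t = d/v_combined = 300/60 = 5.0 s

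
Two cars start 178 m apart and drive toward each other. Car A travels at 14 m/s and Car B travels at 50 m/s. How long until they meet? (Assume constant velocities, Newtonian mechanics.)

Combined speed: v_combined = 14 + 50 = 64 m/s
Time to meet: t = d/v_combined = 178/64 = 2.78 s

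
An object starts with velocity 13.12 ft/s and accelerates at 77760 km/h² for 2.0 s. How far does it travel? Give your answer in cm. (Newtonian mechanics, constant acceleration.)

v₀ = 13.12 ft/s × 0.3048 = 3.99898 m/s
a = 77760 km/h² × 7.716049382716049e-05 = 6.0 m/s²
d = v₀ × t + ½ × a × t² = 3.99898 × 2.0 + 0.5 × 6.0 × 2.0² = 19.998 m
d = 19.998 m / 0.01 = 2000 cm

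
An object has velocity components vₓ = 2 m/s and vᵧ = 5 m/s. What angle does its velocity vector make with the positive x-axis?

θ = arctan(vᵧ/vₓ) = arctan(5/2) = 68.2°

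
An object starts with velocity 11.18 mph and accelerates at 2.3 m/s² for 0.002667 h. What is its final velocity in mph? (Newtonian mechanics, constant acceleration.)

v₀ = 11.18 mph × 0.44704 = 4.99791 m/s
t = 0.002667 h × 3600.0 = 9.6012 s
v = v₀ + a × t = 4.99791 + 2.3 × 9.6012 = 27.0807 m/s
v = 27.0807 m/s / 0.44704 = 60.58 mph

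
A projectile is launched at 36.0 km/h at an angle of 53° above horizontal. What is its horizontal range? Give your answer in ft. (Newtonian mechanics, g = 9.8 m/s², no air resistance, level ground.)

v₀ = 36.0 km/h × 0.2777777777777778 = 10.0 m/s
R = v₀² × sin(2θ) / g = 10.0² × sin(2 × 53°) / 9.8 = 100.0 × 0.961262 / 9.8 = 9.8088 m
R = 9.8088 m / 0.3048 = 32.18 ft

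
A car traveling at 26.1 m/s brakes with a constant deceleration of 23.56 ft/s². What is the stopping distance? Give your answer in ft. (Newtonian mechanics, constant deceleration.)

a = 23.56 ft/s² × 0.3048 = 7.18109 m/s²
d = v₀² / (2a) = 26.1² / (2 × 7.18109) = 681.21 / 14.3622 = 47.4308 m
d = 47.4308 m / 0.3048 = 155.6 ft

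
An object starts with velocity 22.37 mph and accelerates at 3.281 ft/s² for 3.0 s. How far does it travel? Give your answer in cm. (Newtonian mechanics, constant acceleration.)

v₀ = 22.37 mph × 0.44704 = 10.0003 m/s
a = 3.281 ft/s² × 0.3048 = 1.00005 m/s²
d = v₀ × t + ½ × a × t² = 10.0003 × 3.0 + 0.5 × 1.00005 × 3.0² = 34.5011 m
d = 34.5011 m / 0.01 = 3450 cm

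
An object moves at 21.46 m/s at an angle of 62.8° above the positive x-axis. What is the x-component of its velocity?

vₓ = v cos(θ) = 21.46 × cos(62.8°) = 9.81 m/s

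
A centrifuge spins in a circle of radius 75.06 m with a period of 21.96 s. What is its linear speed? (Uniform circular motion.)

v = 2πr/T = 2π×75.06/21.96 = 21.48 m/s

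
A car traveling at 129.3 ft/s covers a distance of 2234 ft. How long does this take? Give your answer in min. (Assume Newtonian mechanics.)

d = 2234 ft × 0.3048 = 680.923 m
v = 129.3 ft/s × 0.3048 = 39.4106 m/s
t = d / v = 680.923 / 39.4106 = 17.2777 s
t = 17.2777 s / 60.0 = 0.288 min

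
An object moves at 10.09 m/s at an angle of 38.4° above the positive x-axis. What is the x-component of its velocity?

vₓ = v cos(θ) = 10.09 × cos(38.4°) = 7.91 m/s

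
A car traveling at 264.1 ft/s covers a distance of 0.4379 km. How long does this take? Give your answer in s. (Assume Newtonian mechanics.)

d = 0.4379 km × 1000.0 = 437.9 m
v = 264.1 ft/s × 0.3048 = 80.4977 m/s
t = d / v = 437.9 / 80.4977 = 5.44 s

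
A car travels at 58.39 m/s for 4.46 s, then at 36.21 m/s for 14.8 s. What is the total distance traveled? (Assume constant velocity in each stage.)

d₁ = v₁t₁ = 58.39 × 4.46 = 260.4194 m
d₂ = v₂t₂ = 36.21 × 14.8 = 535.908 m
d_total = 260.4194 + 535.908 = 796.33 m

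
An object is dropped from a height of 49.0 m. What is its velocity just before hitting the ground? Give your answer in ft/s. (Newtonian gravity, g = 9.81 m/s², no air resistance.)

v = √(2gh) = √(2 × 9.81 × 49.0) = 31.0061 m/s
v = 31.0061 m/s / 0.3048 = 101.7 ft/s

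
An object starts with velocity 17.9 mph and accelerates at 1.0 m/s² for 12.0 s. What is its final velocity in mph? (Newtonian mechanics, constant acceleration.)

v₀ = 17.9 mph × 0.44704 = 8.00202 m/s
v = v₀ + a × t = 8.00202 + 1.0 × 12.0 = 20.002 m/s
v = 20.002 m/s / 0.44704 = 44.74 mph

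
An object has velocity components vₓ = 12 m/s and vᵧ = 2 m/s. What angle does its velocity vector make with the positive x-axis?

θ = arctan(vᵧ/vₓ) = arctan(2/12) = 9.46°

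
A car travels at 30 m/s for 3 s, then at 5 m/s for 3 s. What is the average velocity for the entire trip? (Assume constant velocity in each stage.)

d₁ = v₁t₁ = 30 × 3 = 90 m
d₂ = v₂t₂ = 5 × 3 = 15 m
d_total = 105 m, t_total = 6 s
v_avg = d_total/t_total = 105/6 = 17.5 m/s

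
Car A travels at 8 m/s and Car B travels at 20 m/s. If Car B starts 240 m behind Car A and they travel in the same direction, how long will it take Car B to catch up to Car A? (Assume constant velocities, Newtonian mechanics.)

Relative speed: v_rel = 20 - 8 = 12 m/s
Time to catch: t = d₀/v_rel = 240/12 = 20.0 s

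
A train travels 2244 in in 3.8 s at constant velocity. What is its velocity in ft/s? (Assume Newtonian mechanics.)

d = 2244 in × 0.0254 = 56.9976 m
v = d / t = 56.9976 / 3.8 = 14.9994 m/s
v = 14.9994 m/s / 0.3048 = 49.21 ft/s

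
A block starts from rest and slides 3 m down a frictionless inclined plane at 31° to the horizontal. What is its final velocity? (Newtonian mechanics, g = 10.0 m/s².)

a = g sin(θ) = 10.0 × sin(31°) = 5.1504 m/s²
v = √(2ad) = √(2 × 5.1504 × 3) = 5.56 m/s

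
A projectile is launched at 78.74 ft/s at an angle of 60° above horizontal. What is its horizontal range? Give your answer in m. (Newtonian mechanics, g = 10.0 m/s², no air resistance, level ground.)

v₀ = 78.74 ft/s × 0.3048 = 24.0 m/s
R = v₀² × sin(2θ) / g = 24.0² × sin(2 × 60°) / 10.0 = 576.0 × 0.866025 / 10.0 = 49.88 m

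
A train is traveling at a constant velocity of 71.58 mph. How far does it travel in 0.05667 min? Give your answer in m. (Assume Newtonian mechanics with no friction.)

v = 71.58 mph × 0.44704 = 31.9991 m/s
t = 0.05667 min × 60.0 = 3.4002 s
d = v × t = 31.9991 × 3.4002 = 108.8 m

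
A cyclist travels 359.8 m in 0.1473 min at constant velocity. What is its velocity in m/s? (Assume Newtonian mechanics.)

t = 0.1473 min × 60.0 = 8.838 s
v = d / t = 359.8 / 8.838 = 40.71 m/s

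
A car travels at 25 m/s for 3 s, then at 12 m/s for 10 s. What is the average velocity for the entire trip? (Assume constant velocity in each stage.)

d₁ = v₁t₁ = 25 × 3 = 75 m
d₂ = v₂t₂ = 12 × 10 = 120 m
d_total = 195 m, t_total = 13 s
v_avg = d_total/t_total = 195/13 = 15.0 m/s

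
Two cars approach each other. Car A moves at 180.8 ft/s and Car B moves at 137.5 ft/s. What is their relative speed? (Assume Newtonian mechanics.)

v_rel = v_A + v_B = 180.8 + 137.5 = 318.3 ft/s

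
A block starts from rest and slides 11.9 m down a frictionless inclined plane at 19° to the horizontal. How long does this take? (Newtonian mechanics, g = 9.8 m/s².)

a = g sin(θ) = 9.8 × sin(19°) = 3.1906 m/s²
t = √(2d/a) = √(2 × 11.9 / 3.1906) = 2.73 s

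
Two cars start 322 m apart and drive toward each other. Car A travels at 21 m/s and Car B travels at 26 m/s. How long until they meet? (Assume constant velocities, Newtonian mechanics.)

Combined speed: v_combined = 21 + 26 = 47 m/s
Time to meet: t = d/v_combined = 322/47 = 6.85 s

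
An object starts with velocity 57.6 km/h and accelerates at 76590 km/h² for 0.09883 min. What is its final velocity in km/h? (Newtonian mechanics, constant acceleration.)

v₀ = 57.6 km/h × 0.2777777777777778 = 16.0 m/s
a = 76590 km/h² × 7.716049382716049e-05 = 5.90972 m/s²
t = 0.09883 min × 60.0 = 5.9298 s
v = v₀ + a × t = 16.0 + 5.90972 × 5.9298 = 51.0435 m/s
v = 51.0435 m/s / 0.2777777777777778 = 183.8 km/h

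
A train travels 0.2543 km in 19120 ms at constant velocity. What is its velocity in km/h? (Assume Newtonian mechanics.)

d = 0.2543 km × 1000.0 = 254.3 m
t = 19120 ms × 0.001 = 19.12 s
v = d / t = 254.3 / 19.12 = 13.3002 m/s
v = 13.3002 m/s / 0.2777777777777778 = 47.88 km/h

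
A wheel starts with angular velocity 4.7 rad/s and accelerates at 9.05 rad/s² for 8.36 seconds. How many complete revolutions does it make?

θ = ω₀t + ½αt² = 4.7×8.36 + ½×9.05×8.36² = 355.54244 rad
Total revolutions = θ/(2π) = 355.54244/(2π) = 56.59
Complete revolutions = ⌊56.59⌋ = 56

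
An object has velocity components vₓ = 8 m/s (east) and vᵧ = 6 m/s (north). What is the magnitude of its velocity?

|v| = √(vₓ² + vᵧ²) = √(8² + 6²) = √(100) = 10.0 m/s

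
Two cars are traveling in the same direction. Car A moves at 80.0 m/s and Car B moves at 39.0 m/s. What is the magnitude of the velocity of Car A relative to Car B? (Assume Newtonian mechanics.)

v_rel = |v_A - v_B| = |80.0 - 39.0| = 41.0 m/s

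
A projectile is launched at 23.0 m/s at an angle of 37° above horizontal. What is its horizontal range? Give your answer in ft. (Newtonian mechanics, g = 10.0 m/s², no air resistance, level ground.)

R = v₀² × sin(2θ) / g = 23.0² × sin(2 × 37°) / 10.0 = 529.0 × 0.961262 / 10.0 = 50.8508 m
R = 50.8508 m / 0.3048 = 166.8 ft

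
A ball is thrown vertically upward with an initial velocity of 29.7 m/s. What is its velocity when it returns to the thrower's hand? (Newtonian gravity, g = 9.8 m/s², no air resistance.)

By conservation of energy (no air resistance), the ball returns to the throw height with the same speed as launch, but directed downward.
|v_ground| = v₀ = 29.7 m/s
v_ground = 29.7 m/s (downward)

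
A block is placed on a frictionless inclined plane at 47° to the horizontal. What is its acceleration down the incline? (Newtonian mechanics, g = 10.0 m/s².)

a = g sin(θ) = 10.0 × sin(47°) = 10.0 × 0.7314 = 7.31 m/s²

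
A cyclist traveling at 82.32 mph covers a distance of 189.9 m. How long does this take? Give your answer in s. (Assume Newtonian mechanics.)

v = 82.32 mph × 0.44704 = 36.8003 m/s
t = d / v = 189.9 / 36.8003 = 5.16 s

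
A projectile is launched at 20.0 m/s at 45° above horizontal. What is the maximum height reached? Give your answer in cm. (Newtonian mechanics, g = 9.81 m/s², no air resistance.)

H = v₀² × sin²(θ) / (2g) = 20.0² × sin(45°)² / (2 × 9.81) = 400.0 × 0.5 / 19.62 = 10.1937 m
H = 10.1937 m / 0.01 = 1019 cm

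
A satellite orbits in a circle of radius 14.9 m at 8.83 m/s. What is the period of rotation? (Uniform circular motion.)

T = 2πr/v = 2π×14.9/8.83 = 10.6 s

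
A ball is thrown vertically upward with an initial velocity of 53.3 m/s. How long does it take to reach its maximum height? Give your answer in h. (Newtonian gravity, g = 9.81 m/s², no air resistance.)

t_up = v₀ / g = 53.3 / 9.81 = 5.43323 s
t_up = 5.43323 s / 3600.0 = 0.001509 h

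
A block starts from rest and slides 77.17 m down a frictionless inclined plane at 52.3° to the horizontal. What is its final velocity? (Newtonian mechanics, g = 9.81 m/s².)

a = g sin(θ) = 9.81 × sin(52.3°) = 7.7619 m/s²
v = √(2ad) = √(2 × 7.7619 × 77.17) = 34.61 m/s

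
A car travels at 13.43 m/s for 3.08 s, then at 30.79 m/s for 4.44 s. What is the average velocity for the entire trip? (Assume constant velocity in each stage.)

d₁ = v₁t₁ = 13.43 × 3.08 = 41.3644 m
d₂ = v₂t₂ = 30.79 × 4.44 = 136.7076 m
d_total = 178.072 m, t_total = 7.52 s
v_avg = d_total/t_total = 178.072/7.52 = 23.68 m/s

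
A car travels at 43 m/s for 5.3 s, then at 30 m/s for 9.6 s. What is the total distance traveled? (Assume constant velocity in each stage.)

d₁ = v₁t₁ = 43 × 5.3 = 227.9 m
d₂ = v₂t₂ = 30 × 9.6 = 288.0 m
d_total = 227.9 + 288.0 = 515.9 m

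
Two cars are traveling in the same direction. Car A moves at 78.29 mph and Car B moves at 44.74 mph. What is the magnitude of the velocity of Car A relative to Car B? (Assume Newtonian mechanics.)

v_rel = |v_A - v_B| = |78.29 - 44.74| = 33.55 mph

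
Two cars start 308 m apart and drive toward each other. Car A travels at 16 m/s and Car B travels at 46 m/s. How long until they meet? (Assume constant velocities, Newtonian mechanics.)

Combined speed: v_combined = 16 + 46 = 62 m/s
Time to meet: t = d/v_combined = 308/62 = 4.97 s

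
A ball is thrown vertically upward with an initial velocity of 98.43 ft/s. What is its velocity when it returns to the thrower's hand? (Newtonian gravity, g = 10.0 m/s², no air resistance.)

By conservation of energy (no air resistance), the ball returns to the throw height with the same speed as launch, but directed downward.
|v_ground| = v₀ = 98.43 ft/s
v_ground = 98.43 ft/s (downward)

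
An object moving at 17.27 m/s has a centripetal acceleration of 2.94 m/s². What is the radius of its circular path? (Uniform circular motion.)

r = v²/a_c = 17.27²/2.94 = 101.45 m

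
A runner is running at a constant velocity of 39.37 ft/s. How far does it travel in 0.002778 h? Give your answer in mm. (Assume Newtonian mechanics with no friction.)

v = 39.37 ft/s × 0.3048 = 12.0 m/s
t = 0.002778 h × 3600.0 = 10.0008 s
d = v × t = 12.0 × 10.0008 = 120.01 m
d = 120.01 m / 0.001 = 120000 mm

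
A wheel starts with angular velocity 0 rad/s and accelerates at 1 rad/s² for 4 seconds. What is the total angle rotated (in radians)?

θ = ω₀t + ½αt² = 0×4 + ½×1×4² = 8.0 rad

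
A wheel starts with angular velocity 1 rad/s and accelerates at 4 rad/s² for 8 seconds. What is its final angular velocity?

ω = ω₀ + αt = 1 + 4 × 8 = 33 rad/s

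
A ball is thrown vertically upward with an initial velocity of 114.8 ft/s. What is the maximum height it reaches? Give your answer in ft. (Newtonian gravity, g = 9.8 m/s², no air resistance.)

v₀ = 114.8 ft/s × 0.3048 = 34.991 m/s
h_max = v₀² / (2g) = 34.991² / (2 × 9.8) = 1224.37 / 19.6 = 62.4679 m
h_max = 62.4679 m / 0.3048 = 204.9 ft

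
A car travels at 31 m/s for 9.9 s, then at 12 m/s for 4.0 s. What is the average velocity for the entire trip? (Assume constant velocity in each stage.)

d₁ = v₁t₁ = 31 × 9.9 = 306.9 m
d₂ = v₂t₂ = 12 × 4.0 = 48.0 m
d_total = 354.9 m, t_total = 13.9 s
v_avg = d_total/t_total = 354.9/13.9 = 25.53 m/s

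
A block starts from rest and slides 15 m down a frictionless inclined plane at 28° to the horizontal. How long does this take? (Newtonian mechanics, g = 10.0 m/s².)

a = g sin(θ) = 10.0 × sin(28°) = 4.6947 m/s²
t = √(2d/a) = √(2 × 15 / 4.6947) = 2.53 s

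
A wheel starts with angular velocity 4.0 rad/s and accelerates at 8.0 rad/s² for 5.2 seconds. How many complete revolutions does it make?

θ = ω₀t + ½αt² = 4.0×5.2 + ½×8.0×5.2² = 128.96 rad
Total revolutions = θ/(2π) = 128.96/(2π) = 20.52
Complete revolutions = ⌊20.52⌋ = 20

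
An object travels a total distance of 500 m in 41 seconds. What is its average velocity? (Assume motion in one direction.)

v_avg = Δd / Δt = 500 / 41 = 12.2 m/s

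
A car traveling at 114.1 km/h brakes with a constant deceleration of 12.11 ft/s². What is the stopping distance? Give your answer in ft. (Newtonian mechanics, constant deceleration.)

v₀ = 114.1 km/h × 0.2777777777777778 = 31.6944 m/s
a = 12.11 ft/s² × 0.3048 = 3.69113 m/s²
d = v₀² / (2a) = 31.6944² / (2 × 3.69113) = 1004.53 / 7.38226 = 136.074 m
d = 136.074 m / 0.3048 = 446.4 ft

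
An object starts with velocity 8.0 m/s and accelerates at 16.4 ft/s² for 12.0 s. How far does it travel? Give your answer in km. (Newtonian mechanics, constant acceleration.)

a = 16.4 ft/s² × 0.3048 = 4.99872 m/s²
d = v₀ × t + ½ × a × t² = 8.0 × 12.0 + 0.5 × 4.99872 × 12.0² = 455.908 m
d = 455.908 m / 1000.0 = 0.4559 km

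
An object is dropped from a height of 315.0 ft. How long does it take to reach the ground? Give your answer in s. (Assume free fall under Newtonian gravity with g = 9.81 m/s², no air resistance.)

h = 315.0 ft × 0.3048 = 96.012 m
t = √(2h/g) = √(2 × 96.012 / 9.81) = 4.424 s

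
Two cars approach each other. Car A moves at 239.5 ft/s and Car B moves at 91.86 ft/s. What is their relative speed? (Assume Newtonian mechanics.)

v_rel = v_A + v_B = 239.5 + 91.86 = 331.36 ft/s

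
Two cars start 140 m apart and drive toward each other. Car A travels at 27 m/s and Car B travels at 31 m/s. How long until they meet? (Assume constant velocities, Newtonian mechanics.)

Combined speed: v_combined = 27 + 31 = 58 m/s
Time to meet: t = d/v_combined = 140/58 = 2.41 s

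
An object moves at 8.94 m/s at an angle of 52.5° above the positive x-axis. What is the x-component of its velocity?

vₓ = v cos(θ) = 8.94 × cos(52.5°) = 5.44 m/s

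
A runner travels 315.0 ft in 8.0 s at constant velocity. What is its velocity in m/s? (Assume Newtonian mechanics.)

d = 315.0 ft × 0.3048 = 96.012 m
v = d / t = 96.012 / 8.0 = 12.0 m/s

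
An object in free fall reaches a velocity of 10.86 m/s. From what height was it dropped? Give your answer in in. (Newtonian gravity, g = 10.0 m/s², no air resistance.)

h = v² / (2g) = 10.86² / (2 × 10.0) = 5.89698 m
h = 5.89698 m / 0.0254 = 232.2 in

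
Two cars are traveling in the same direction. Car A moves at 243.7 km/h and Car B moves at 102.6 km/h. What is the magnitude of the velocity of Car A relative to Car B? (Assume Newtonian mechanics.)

v_rel = |v_A - v_B| = |243.7 - 102.6| = 141.1 km/h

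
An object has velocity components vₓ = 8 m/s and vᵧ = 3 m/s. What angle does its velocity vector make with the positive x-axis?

θ = arctan(vᵧ/vₓ) = arctan(3/8) = 20.56°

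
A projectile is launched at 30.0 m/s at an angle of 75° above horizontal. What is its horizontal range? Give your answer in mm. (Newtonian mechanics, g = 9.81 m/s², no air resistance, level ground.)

R = v₀² × sin(2θ) / g = 30.0² × sin(2 × 75°) / 9.81 = 900.0 × 0.5 / 9.81 = 45.8716 m
R = 45.8716 m / 0.001 = 45870 mm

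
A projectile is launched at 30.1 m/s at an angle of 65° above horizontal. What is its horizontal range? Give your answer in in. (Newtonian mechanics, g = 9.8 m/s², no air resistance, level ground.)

R = v₀² × sin(2θ) / g = 30.1² × sin(2 × 65°) / 9.8 = 906.01 × 0.766044 / 9.8 = 70.8208 m
R = 70.8208 m / 0.0254 = 2788 in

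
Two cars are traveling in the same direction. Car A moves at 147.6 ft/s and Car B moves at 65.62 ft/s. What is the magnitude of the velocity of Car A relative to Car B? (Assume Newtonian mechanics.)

v_rel = |v_A - v_B| = |147.6 - 65.62| = 81.98 ft/s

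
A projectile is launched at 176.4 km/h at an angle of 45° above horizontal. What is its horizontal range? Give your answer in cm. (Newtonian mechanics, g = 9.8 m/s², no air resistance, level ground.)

v₀ = 176.4 km/h × 0.2777777777777778 = 49.0 m/s
R = v₀² × sin(2θ) / g = 49.0² × sin(2 × 45°) / 9.8 = 2401.0 × 1.0 / 9.8 = 245.0 m
R = 245.0 m / 0.01 = 24500 cm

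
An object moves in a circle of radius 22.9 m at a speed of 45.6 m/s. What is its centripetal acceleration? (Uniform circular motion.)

a_c = v²/r = 45.6²/22.9 = 2079.36/22.9 = 90.8 m/s²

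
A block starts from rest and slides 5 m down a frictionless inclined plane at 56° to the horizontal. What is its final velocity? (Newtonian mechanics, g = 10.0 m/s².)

a = g sin(θ) = 10.0 × sin(56°) = 8.2904 m/s²
v = √(2ad) = √(2 × 8.2904 × 5) = 9.11 m/s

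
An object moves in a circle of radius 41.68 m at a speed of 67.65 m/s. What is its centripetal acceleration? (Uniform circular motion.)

a_c = v²/r = 67.65²/41.68 = 4576.5225/41.68 = 109.8 m/s²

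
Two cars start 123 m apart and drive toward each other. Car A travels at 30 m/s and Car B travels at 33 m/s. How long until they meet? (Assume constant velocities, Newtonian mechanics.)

Combined speed: v_combined = 30 + 33 = 63 m/s
Time to meet: t = d/v_combined = 123/63 = 1.95 s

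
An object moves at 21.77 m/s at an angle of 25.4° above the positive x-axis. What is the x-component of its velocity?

vₓ = v cos(θ) = 21.77 × cos(25.4°) = 19.67 m/s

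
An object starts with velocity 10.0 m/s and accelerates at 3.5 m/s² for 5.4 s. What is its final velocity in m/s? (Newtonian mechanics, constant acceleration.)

v = v₀ + a × t = 10.0 + 3.5 × 5.4 = 28.9 m/s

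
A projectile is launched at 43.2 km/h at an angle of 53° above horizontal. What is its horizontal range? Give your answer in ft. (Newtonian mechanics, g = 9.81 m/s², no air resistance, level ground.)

v₀ = 43.2 km/h × 0.2777777777777778 = 12.0 m/s
R = v₀² × sin(2θ) / g = 12.0² × sin(2 × 53°) / 9.81 = 144.0 × 0.961262 / 9.81 = 14.1103 m
R = 14.1103 m / 0.3048 = 46.29 ft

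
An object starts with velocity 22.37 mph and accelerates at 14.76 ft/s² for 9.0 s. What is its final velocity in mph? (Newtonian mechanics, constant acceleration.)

v₀ = 22.37 mph × 0.44704 = 10.0003 m/s
a = 14.76 ft/s² × 0.3048 = 4.49885 m/s²
v = v₀ + a × t = 10.0003 + 4.49885 × 9.0 = 50.4899 m/s
v = 50.4899 m/s / 0.44704 = 112.9 mph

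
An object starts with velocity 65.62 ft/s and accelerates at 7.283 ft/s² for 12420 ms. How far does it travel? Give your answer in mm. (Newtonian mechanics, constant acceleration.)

v₀ = 65.62 ft/s × 0.3048 = 20.001 m/s
a = 7.283 ft/s² × 0.3048 = 2.21986 m/s²
t = 12420 ms × 0.001 = 12.42 s
d = v₀ × t + ½ × a × t² = 20.001 × 12.42 + 0.5 × 2.21986 × 12.42² = 419.626 m
d = 419.626 m / 0.001 = 419600 mm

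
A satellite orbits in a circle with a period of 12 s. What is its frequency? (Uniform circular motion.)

f = 1/T = 1/12 = 0.0833 Hz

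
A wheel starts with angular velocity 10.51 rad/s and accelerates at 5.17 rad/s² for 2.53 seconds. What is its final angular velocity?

ω = ω₀ + αt = 10.51 + 5.17 × 2.53 = 23.59 rad/s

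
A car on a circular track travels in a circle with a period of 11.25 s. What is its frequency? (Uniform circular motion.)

f = 1/T = 1/11.25 = 0.0889 Hz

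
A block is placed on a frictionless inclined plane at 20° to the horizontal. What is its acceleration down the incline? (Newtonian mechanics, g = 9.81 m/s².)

a = g sin(θ) = 9.81 × sin(20°) = 9.81 × 0.342 = 3.36 m/s²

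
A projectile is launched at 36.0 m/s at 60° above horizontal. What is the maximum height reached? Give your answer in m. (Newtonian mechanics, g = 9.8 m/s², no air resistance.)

H = v₀² × sin²(θ) / (2g) = 36.0² × sin(60°)² / (2 × 9.8) = 1296.0 × 0.75 / 19.6 = 49.59 m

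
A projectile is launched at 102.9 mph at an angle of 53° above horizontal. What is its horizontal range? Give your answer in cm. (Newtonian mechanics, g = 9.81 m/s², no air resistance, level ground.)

v₀ = 102.9 mph × 0.44704 = 46.0004 m/s
R = v₀² × sin(2θ) / g = 46.0004² × sin(2 × 53°) / 9.81 = 2116.04 × 0.961262 / 9.81 = 207.346 m
R = 207.346 m / 0.01 = 20730 cm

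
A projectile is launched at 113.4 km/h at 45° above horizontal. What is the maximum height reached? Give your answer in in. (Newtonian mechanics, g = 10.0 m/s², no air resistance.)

v₀ = 113.4 km/h × 0.2777777777777778 = 31.5 m/s
H = v₀² × sin²(θ) / (2g) = 31.5² × sin(45°)² / (2 × 10.0) = 992.25 × 0.5 / 20.0 = 24.8062 m
H = 24.8062 m / 0.0254 = 976.6 in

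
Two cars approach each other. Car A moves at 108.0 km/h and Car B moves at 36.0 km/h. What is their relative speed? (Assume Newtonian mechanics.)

v_rel = v_A + v_B = 108.0 + 36.0 = 144.0 km/h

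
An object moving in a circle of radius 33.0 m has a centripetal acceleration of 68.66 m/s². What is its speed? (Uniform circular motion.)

v = √(a_c × r) = √(68.66 × 33.0) = 47.6 m/s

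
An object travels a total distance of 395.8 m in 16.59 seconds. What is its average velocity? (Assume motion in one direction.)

v_avg = Δd / Δt = 395.8 / 16.59 = 23.86 m/s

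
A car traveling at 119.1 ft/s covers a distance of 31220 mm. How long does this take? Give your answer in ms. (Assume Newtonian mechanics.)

d = 31220 mm × 0.001 = 31.22 m
v = 119.1 ft/s × 0.3048 = 36.3017 m/s
t = d / v = 31.22 / 36.3017 = 0.860015 s
t = 0.860015 s / 0.001 = 860.0 ms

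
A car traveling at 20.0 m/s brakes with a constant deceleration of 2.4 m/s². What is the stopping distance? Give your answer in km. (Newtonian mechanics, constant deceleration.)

d = v₀² / (2a) = 20.0² / (2 × 2.4) = 400.0 / 4.8 = 83.3333 m
d = 83.3333 m / 1000.0 = 0.08333 km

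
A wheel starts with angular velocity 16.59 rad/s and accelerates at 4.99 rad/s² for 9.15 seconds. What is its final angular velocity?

ω = ω₀ + αt = 16.59 + 4.99 × 9.15 = 62.25 rad/s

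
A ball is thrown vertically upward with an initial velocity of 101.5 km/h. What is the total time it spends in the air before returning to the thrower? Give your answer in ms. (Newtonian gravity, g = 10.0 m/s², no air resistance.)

v₀ = 101.5 km/h × 0.2777777777777778 = 28.1944 m/s
t_total = 2 × v₀ / g = 2 × 28.1944 / 10.0 = 5.63888 s
t_total = 5.63888 s / 0.001 = 5639 ms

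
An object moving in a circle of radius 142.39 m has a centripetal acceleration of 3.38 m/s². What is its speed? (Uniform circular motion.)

v = √(a_c × r) = √(3.38 × 142.39) = 21.94 m/s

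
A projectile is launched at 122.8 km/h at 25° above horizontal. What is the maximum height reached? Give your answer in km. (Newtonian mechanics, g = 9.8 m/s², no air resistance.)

v₀ = 122.8 km/h × 0.2777777777777778 = 34.1111 m/s
H = v₀² × sin²(θ) / (2g) = 34.1111² × sin(25°)² / (2 × 9.8) = 1163.57 × 0.178606 / 19.6 = 10.6031 m
H = 10.6031 m / 1000.0 = 0.0106 km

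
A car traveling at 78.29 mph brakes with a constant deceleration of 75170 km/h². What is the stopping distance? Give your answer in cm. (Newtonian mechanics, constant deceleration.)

v₀ = 78.29 mph × 0.44704 = 34.9988 m/s
a = 75170 km/h² × 7.716049382716049e-05 = 5.80015 m/s²
d = v₀² / (2a) = 34.9988² / (2 × 5.80015) = 1224.92 / 11.6003 = 105.594 m
d = 105.594 m / 0.01 = 10560 cm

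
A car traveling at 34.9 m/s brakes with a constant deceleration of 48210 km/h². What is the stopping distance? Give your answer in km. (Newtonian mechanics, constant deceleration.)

a = 48210 km/h² × 7.716049382716049e-05 = 3.71991 m/s²
d = v₀² / (2a) = 34.9² / (2 × 3.71991) = 1218.01 / 7.43982 = 163.715 m
d = 163.715 m / 1000.0 = 0.1637 km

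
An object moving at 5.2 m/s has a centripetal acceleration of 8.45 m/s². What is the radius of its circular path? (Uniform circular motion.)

r = v²/a_c = 5.2²/8.45 = 3.2 m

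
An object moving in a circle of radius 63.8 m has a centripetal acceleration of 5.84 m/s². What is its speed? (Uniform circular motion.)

v = √(a_c × r) = √(5.84 × 63.8) = 19.3 m/s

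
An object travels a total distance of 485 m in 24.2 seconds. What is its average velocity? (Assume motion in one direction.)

v_avg = Δd / Δt = 485 / 24.2 = 20.04 m/s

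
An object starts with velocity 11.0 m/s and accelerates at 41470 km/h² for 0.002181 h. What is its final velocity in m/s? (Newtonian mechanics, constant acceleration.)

a = 41470 km/h² × 7.716049382716049e-05 = 3.19985 m/s²
t = 0.002181 h × 3600.0 = 7.8516 s
v = v₀ + a × t = 11.0 + 3.19985 × 7.8516 = 36.12 m/s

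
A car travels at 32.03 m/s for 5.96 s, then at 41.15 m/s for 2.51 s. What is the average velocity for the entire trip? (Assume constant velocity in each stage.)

d₁ = v₁t₁ = 32.03 × 5.96 = 190.8988 m
d₂ = v₂t₂ = 41.15 × 2.51 = 103.2865 m
d_total = 294.1853 m, t_total = 8.47 s
v_avg = d_total/t_total = 294.1853/8.47 = 34.73 m/s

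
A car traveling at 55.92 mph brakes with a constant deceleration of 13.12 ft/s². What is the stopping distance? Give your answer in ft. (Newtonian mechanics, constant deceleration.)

v₀ = 55.92 mph × 0.44704 = 24.9985 m/s
a = 13.12 ft/s² × 0.3048 = 3.99898 m/s²
d = v₀² / (2a) = 24.9985² / (2 × 3.99898) = 624.925 / 7.99796 = 78.1355 m
d = 78.1355 m / 0.3048 = 256.4 ft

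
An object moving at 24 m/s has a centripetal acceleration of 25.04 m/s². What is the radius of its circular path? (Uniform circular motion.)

r = v²/a_c = 24²/25.04 = 23.0 m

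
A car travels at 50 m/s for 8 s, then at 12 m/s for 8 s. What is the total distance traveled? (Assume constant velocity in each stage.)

d₁ = v₁t₁ = 50 × 8 = 400 m
d₂ = v₂t₂ = 12 × 8 = 96 m
d_total = 400 + 96 = 496 m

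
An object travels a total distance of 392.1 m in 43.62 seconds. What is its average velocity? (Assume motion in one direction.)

v_avg = Δd / Δt = 392.1 / 43.62 = 8.99 m/s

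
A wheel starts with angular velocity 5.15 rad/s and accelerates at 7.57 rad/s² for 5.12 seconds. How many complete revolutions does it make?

θ = ω₀t + ½αt² = 5.15×5.12 + ½×7.57×5.12² = 125.589504 rad
Total revolutions = θ/(2π) = 125.589504/(2π) = 19.99
Complete revolutions = ⌊19.99⌋ = 19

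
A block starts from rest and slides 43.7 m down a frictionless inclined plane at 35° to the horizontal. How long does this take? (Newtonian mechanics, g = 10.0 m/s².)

a = g sin(θ) = 10.0 × sin(35°) = 5.7358 m/s²
t = √(2d/a) = √(2 × 43.7 / 5.7358) = 3.9 s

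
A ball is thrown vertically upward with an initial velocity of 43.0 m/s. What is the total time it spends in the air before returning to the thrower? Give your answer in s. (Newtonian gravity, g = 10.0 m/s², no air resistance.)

t_total = 2 × v₀ / g = 2 × 43.0 / 10.0 = 8.6 s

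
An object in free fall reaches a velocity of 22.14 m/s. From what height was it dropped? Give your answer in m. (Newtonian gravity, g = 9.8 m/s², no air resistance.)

h = v² / (2g) = 22.14² / (2 × 9.8) = 25.01 m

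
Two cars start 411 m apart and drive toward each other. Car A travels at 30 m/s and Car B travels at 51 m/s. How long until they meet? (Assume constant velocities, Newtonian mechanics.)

Combined speed: v_combined = 30 + 51 = 81 m/s
Time to meet: t = d/v_combined = 411/81 = 5.07 s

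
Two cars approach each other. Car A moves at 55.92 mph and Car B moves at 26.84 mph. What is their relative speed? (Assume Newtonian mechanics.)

v_rel = v_A + v_B = 55.92 + 26.84 = 82.76 mph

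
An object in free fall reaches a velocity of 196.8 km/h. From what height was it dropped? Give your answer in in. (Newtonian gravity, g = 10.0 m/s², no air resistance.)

v = 196.8 km/h × 0.2777777777777778 = 54.6667 m/s
h = v² / (2g) = 54.6667² / (2 × 10.0) = 149.422 m
h = 149.422 m / 0.0254 = 5883 in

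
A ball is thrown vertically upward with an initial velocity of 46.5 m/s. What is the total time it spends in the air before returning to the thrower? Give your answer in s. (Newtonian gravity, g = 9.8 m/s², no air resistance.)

t_total = 2 × v₀ / g = 2 × 46.5 / 9.8 = 9.49 s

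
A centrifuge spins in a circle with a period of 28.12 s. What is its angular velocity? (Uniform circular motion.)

ω = 2π/T = 2π/28.12 = 0.2234 rad/s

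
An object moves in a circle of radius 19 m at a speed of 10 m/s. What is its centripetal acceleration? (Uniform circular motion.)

a_c = v²/r = 10²/19 = 100/19 = 5.26 m/s²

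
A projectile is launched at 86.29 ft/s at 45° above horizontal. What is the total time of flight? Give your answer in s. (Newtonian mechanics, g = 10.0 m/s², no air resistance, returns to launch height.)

v₀ = 86.29 ft/s × 0.3048 = 26.3012 m/s
T = 2 × v₀ × sin(θ) / g = 2 × 26.3012 × sin(45°) / 10.0 = 2 × 26.3012 × 0.707107 / 10.0 = 3.72 s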